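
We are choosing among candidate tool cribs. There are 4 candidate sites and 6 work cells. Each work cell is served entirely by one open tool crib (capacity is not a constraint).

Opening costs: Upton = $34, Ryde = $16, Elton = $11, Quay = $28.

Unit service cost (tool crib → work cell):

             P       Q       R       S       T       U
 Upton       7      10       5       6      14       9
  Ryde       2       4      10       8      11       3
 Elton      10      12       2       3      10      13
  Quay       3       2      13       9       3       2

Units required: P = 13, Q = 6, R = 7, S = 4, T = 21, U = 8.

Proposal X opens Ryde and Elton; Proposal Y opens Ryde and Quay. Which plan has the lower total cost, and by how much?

Proposal X: {Ryde, Elton}: P→Ryde 2·13=26, Q→Ryde 4·6=24, R→Elton 2·7=14, S→Elton 3·4=12, T→Elton 10·21=210, U→Ryde 3·8=24. Service 310; fixed 27; total 337.
Proposal Y: {Ryde, Quay}: P→Ryde 2·13=26, Q→Quay 2·6=12, R→Ryde 10·7=70, S→Ryde 8·4=32, T→Quay 3·21=63, U→Quay 2·8=16. Service 219; fixed 44; total 263.
Difference: |337 − 263| = 74.

Proposal Y is cheaper by 74.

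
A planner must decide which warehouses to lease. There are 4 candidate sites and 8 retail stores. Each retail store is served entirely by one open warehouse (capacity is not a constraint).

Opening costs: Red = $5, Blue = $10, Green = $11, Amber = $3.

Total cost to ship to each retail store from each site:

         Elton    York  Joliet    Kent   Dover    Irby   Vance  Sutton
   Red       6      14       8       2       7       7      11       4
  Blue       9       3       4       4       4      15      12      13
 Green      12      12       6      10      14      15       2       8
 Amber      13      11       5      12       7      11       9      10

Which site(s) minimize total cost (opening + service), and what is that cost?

For any fixed open set, each retail store goes to its cheapest open site; total = fixed + service.
{Red, Blue}: Elton→Red 6, York→Blue 3, Joliet→Blue 4, Kent→Red 2, Dover→Blue 4, Irby→Red 7, Vance→Red 11, Sutton→Red 4. Service 41; fixed 15; total 56.
{Red, Blue, Amber}: Elton→Red 6, York→Blue 3, Joliet→Blue 4, Kent→Red 2, Dover→Blue 4, Irby→Red 7, Vance→Amber 9, Sutton→Red 4. Service 39; fixed 18; total 57.
{Red, Blue, Green}: service 32 + fixed 26 = 58
{Red, Blue, Green, Amber}: service 32 + fixed 29 = 61
No other subset beats 56.

Open Red and Blue; minimum total cost 56.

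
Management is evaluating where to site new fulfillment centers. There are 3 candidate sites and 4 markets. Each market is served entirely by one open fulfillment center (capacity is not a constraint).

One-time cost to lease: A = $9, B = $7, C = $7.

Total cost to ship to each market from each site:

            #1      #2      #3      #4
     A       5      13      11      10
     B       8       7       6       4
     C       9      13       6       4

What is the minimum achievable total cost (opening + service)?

For any fixed open set, each market goes to its cheapest open site; total = fixed + service.
{B}: #1→B 8, #2→B 7, #3→B 6, #4→B 4. Service 25; fixed 7; total 32.
{A, B}: service 22 + fixed 16 = 38
{B, C}: service 25 + fixed 14 = 39
{A, B, C}: service 22 + fixed 23 = 45
No other subset beats 32.

Minimum total cost: 32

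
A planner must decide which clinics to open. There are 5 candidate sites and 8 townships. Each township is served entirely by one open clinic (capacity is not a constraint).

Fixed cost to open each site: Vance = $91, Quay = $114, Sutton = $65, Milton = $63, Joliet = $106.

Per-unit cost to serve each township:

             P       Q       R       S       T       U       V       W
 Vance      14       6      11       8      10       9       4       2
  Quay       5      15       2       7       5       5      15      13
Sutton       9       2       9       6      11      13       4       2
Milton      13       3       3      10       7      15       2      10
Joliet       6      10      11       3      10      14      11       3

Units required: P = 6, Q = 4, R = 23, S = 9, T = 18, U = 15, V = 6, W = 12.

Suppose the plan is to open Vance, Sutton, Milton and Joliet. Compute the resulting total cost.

Total cost: 762

Each township is assigned to its cheapest site among the open ones.
{Vance, Sutton, Milton, Joliet}: P→Joliet 6·6=36, Q→Sutton 2·4=8, R→Milton 3·23=69, S→Joliet 3·9=27, T→Milton 7·18=126, U→Vance 9·15=135, V→Milton 2·6=12, W→Vance 2·12=24. Service 437; fixed 325; total 762.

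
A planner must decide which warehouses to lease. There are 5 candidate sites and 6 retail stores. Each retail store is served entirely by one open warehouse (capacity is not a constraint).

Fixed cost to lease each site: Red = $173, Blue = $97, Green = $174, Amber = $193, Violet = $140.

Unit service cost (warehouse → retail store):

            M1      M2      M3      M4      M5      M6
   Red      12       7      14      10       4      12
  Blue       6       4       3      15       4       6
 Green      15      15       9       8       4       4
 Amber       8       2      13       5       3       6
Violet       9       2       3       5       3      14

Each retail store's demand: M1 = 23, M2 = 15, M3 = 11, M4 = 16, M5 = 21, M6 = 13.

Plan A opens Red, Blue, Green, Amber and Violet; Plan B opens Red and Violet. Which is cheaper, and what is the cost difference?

Plan A: {Red, Blue, Green, Amber, Violet}: M1→Blue 6·23=138, M2→Amber 2·15=30, M3→Blue 3·11=33, M4→Amber 5·16=80, M5→Amber 3·21=63, M6→Green 4·13=52. Service 396; fixed 777; total 1173.
Plan B: {Red, Violet}: M1→Violet 9·23=207, M2→Violet 2·15=30, M3→Violet 3·11=33, M4→Violet 5·16=80, M5→Violet 3·21=63, M6→Red 12·13=156. Service 569; fixed 313; total 882.
Difference: |1173 − 882| = 291.

Plan B is cheaper by 291.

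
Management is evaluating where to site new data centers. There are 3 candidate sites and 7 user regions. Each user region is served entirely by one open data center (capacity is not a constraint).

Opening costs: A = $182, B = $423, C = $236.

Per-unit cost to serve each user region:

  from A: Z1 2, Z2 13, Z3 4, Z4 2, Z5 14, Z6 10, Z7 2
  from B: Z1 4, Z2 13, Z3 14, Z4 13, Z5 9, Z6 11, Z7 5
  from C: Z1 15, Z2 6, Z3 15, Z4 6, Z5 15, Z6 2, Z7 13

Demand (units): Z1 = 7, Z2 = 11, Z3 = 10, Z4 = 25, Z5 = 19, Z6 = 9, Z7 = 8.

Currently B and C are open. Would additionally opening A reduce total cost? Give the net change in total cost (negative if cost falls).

Current service cost with {B, C}: 613.
Adding A: each user region re-picks its cheapest; new service cost 375, saving 238.
Extra fixed cost: 182. Net change = 182 − 238 = -56.
(Totals: 1272 → 1216.)

Yes — net change −56 (cost falls by 56).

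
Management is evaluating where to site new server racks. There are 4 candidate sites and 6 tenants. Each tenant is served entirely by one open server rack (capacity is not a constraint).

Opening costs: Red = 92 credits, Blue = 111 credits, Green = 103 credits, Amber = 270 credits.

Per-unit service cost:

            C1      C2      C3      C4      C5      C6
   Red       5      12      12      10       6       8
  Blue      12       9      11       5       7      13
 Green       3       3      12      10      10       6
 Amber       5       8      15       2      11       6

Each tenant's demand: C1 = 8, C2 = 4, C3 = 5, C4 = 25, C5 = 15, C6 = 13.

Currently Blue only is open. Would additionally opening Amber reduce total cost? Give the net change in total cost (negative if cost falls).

No — net change +44 (cost rises by 44).

Current service cost with {Blue}: 586.
Adding Amber: each tenant re-picks its cheapest; new service cost 360, saving 226.
Extra fixed cost: 270. Net change = 270 − 226 = 44.
(Totals: 697 → 741.)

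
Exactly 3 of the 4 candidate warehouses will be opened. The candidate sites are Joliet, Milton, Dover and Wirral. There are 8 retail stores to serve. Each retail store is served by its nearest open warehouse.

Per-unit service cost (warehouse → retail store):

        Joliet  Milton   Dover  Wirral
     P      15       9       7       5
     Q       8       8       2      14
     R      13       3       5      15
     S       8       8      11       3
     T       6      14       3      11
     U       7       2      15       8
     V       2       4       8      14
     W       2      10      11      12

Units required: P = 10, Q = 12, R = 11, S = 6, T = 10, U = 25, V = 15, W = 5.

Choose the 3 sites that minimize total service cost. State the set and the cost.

With exactly 3 open, each retail store uses its cheapest among the chosen.
{Joliet, Milton, Dover}: P→Dover 7·10=70, Q→Dover 2·12=24, R→Milton 3·11=33, S→Joliet 8·6=48, T→Dover 3·10=30, U→Milton 2·25=50, V→Joliet 2·15=30, W→Joliet 2·5=10. Service cost 295.
{Milton, Dover, Wirral}: service cost 315
{Joliet, Milton, Wirral}: service cost 347
Among all 4 size-3 choices, {Joliet, Milton, Dover} is lowest.

Choose Joliet, Milton and Dover; total service cost 295.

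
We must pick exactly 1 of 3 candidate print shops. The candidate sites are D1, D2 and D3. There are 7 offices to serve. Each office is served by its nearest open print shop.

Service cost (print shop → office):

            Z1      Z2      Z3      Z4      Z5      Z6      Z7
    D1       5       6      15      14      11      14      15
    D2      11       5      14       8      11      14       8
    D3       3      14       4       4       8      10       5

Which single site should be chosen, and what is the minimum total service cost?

Choose D3 only; total service cost 48.

With exactly 1 open, each office uses its cheapest among the chosen.
{D3}: Z1→D3 3, Z2→D3 14, Z3→D3 4, Z4→D3 4, Z5→D3 8, Z6→D3 10, Z7→D3 5. Service cost 48.
{D2}: service cost 71
{D1}: service cost 80
Among all 3 size-1 choices, {D3} is lowest.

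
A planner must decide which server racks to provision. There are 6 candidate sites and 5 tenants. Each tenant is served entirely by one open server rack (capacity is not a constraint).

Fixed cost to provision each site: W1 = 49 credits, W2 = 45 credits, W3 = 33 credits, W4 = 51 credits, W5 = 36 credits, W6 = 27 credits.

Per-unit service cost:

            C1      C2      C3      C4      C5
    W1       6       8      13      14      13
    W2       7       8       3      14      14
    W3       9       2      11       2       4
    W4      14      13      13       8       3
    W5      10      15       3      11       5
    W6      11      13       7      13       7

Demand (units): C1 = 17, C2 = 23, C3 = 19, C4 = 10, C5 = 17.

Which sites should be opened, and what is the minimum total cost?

For any fixed open set, each tenant goes to its cheapest open site; total = fixed + service.
{W2, W3}: C1→W2 7·17=119, C2→W3 2·23=46, C3→W2 3·19=57, C4→W3 2·10=20, C5→W3 4·17=68. Service 310; fixed 78; total 388.
{W1, W3, W5}: service 293 + fixed 118 = 411
{W3, W5}: C1→W3 9·17=153, C2→W3 2·23=46, C3→W5 3·19=57, C4→W3 2·10=20, C5→W3 4·17=68. Service 344; fixed 69; total 413.
{W1, W2, W3, W4, W5, W6}: service 276 + fixed 241 = 517
No other subset beats 388.

Open W2 and W3; minimum total cost 388.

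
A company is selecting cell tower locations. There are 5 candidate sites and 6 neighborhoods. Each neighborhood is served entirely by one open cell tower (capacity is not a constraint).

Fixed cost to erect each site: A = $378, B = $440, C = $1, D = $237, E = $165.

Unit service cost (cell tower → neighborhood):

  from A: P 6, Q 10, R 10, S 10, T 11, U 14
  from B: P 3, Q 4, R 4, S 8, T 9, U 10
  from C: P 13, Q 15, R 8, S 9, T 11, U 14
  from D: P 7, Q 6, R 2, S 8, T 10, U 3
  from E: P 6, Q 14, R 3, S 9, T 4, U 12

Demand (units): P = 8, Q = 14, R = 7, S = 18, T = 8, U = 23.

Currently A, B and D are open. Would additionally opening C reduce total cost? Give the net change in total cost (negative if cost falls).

Current service cost with {A, B, D}: 379.
Adding C: each neighborhood re-picks its cheapest; new service cost 379, saving 0.
Extra fixed cost: 1. Net change = 1 − 0 = 1.
(Totals: 1434 → 1435.)

No — net change +1 (cost rises by 1).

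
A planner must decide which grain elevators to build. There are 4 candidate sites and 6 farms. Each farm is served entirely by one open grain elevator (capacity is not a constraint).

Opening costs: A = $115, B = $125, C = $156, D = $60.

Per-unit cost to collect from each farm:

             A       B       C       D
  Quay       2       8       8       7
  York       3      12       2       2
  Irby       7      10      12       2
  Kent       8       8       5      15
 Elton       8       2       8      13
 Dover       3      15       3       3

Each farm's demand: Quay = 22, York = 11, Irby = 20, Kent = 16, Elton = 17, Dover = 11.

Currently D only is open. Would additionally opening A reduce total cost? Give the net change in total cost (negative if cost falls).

Current service cost with {D}: 710.
Adding A: each farm re-picks its cheapest; new service cost 403, saving 307.
Extra fixed cost: 115. Net change = 115 − 307 = -192.
(Totals: 770 → 578.)

Yes — net change −192 (cost falls by 192).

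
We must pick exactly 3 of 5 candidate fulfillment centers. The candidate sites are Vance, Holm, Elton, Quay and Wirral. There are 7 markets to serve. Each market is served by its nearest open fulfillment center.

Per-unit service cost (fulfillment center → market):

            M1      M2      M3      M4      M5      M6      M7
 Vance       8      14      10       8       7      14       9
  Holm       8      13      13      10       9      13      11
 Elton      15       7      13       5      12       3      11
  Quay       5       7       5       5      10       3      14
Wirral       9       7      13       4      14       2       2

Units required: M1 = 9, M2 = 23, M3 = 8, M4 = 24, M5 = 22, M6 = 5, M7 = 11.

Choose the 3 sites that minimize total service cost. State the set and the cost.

Choose Vance, Quay and Wirral; total service cost 528.

With exactly 3 open, each market uses its cheapest among the chosen.
{Vance, Quay, Wirral}: M1→Quay 5·9=45, M2→Quay 7·23=161, M3→Quay 5·8=40, M4→Wirral 4·24=96, M5→Vance 7·22=154, M6→Wirral 2·5=10, M7→Wirral 2·11=22. Service cost 528.
{Holm, Quay, Wirral}: service cost 572
{Elton, Quay, Wirral}: service cost 594
Among all 10 size-3 choices, {Vance, Quay, Wirral} is lowest.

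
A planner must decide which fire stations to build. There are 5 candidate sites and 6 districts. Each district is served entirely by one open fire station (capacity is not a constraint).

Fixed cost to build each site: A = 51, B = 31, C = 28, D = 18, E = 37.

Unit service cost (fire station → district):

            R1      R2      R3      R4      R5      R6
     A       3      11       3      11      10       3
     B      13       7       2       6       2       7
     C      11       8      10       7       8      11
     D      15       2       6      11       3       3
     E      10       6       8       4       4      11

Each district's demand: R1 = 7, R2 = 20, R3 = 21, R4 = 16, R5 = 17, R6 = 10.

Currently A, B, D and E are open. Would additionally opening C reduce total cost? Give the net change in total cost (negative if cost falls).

No — net change +28 (cost rises by 28).

Current service cost with {A, B, D, E}: 231.
Adding C: each district re-picks its cheapest; new service cost 231, saving 0.
Extra fixed cost: 28. Net change = 28 − 0 = 28.
(Totals: 368 → 396.)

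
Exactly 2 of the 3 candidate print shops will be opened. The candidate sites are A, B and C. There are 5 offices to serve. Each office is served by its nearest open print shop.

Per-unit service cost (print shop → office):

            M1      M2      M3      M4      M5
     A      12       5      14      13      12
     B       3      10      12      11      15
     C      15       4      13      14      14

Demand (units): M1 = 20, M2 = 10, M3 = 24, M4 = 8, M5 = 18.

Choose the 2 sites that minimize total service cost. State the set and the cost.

With exactly 2 open, each office uses its cheapest among the chosen.
{A, B}: M1→B 3·20=60, M2→A 5·10=50, M3→B 12·24=288, M4→B 11·8=88, M5→A 12·18=216. Service cost 702.
{B, C}: service cost 728
{A, C}: service cost 912
Among all 3 size-2 choices, {A, B} is lowest.

Choose A and B; total service cost 702.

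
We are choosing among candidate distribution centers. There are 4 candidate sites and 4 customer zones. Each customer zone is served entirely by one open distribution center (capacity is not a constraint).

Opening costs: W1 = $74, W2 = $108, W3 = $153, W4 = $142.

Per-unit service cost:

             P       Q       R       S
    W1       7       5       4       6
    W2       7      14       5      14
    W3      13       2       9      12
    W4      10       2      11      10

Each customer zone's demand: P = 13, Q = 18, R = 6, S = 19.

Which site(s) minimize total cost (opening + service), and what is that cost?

For any fixed open set, each customer zone goes to its cheapest open site; total = fixed + service.
{W1}: P→W1 7·13=91, Q→W1 5·18=90, R→W1 4·6=24, S→W1 6·19=114. Service 319; fixed 74; total 393.
{W1, W4}: P→W1 7·13=91, Q→W4 2·18=36, R→W1 4·6=24, S→W1 6·19=114. Service 265; fixed 216; total 481.
{W1, W3}: service 265 + fixed 227 = 492
{W1, W2, W3, W4}: P→W1 7·13=91, Q→W3 2·18=36, R→W1 4·6=24, S→W1 6·19=114. Service 265; fixed 477; total 742.
No other subset beats 393.

Open W1 only; minimum total cost 393.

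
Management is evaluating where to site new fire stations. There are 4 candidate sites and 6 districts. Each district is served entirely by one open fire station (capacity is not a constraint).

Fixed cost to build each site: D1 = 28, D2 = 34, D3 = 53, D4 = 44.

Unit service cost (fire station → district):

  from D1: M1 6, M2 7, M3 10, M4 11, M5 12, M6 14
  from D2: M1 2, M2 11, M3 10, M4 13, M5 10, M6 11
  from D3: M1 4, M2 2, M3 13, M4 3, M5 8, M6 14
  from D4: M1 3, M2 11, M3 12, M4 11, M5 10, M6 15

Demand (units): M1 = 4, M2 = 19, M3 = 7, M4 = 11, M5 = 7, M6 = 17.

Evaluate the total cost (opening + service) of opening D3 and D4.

Total cost: 558

Each district is assigned to its cheapest site among the open ones.
{D3, D4}: M1→D4 3·4=12, M2→D3 2·19=38, M3→D4 12·7=84, M4→D3 3·11=33, M5→D3 8·7=56, M6→D3 14·17=238. Service 461; fixed 97; total 558.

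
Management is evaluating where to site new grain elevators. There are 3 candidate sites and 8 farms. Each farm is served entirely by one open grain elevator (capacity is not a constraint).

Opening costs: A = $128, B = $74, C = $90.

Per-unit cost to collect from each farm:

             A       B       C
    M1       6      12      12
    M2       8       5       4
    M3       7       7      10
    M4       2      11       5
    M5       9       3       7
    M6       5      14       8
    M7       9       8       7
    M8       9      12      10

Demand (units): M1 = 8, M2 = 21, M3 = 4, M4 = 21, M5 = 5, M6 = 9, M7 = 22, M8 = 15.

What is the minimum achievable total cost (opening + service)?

For any fixed open set, each farm goes to its cheapest open site; total = fixed + service.
{A, C}: M1→A 6·8=48, M2→C 4·21=84, M3→A 7·4=28, M4→A 2·21=42, M5→C 7·5=35, M6→A 5·9=45, M7→C 7·22=154, M8→A 9·15=135. Service 571; fixed 218; total 789.
{A, B}: M1→A 6·8=48, M2→B 5·21=105, M3→A 7·4=28, M4→A 2·21=42, M5→B 3·5=15, M6→A 5·9=45, M7→B 8·22=176, M8→A 9·15=135. Service 594; fixed 202; total 796.
{C}: M1→C 12·8=96, M2→C 4·21=84, M3→C 10·4=40, M4→C 5·21=105, M5→C 7·5=35, M6→C 8·9=72, M7→C 7·22=154, M8→C 10·15=150. Service 736; fixed 90; total 826.
{A, B, C}: service 551 + fixed 292 = 843
No other subset beats 789.

Minimum total cost: 789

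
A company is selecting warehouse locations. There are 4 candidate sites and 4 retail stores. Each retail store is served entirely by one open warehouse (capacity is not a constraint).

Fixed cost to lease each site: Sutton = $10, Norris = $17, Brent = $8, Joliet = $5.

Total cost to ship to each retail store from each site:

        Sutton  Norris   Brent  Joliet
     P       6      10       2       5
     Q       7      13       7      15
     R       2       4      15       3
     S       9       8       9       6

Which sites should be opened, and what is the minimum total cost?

Open Brent and Joliet; minimum total cost 31.

For any fixed open set, each retail store goes to its cheapest open site; total = fixed + service.
{Brent, Joliet}: P→Brent 2, Q→Brent 7, R→Joliet 3, S→Joliet 6. Service 18; fixed 13; total 31.
{Sutton}: service 24 + fixed 10 = 34
{Joliet}: P→Joliet 5, Q→Joliet 15, R→Joliet 3, S→Joliet 6. Service 29; fixed 5; total 34.
{Sutton, Norris, Brent, Joliet}: service 17 + fixed 40 = 57
No other subset beats 31.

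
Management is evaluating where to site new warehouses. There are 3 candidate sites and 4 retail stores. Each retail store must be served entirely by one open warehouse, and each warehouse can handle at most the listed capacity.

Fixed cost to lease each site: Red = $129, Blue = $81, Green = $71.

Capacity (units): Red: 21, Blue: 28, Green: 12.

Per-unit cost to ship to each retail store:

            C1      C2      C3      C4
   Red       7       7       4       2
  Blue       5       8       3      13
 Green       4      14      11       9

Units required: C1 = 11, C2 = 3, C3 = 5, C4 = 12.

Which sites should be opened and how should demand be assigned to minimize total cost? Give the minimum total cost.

Open {Red, Green}: C1→Green 4·11=44, C2→Red 7·3=21, C3→Red 4·5=20, C4→Red 2·12=24.
Loads: Red carries 20/21, Green carries 11/12. Service 109; fixed 200; total 309.
Next best feasible plan costs 325.

Minimum total cost: 309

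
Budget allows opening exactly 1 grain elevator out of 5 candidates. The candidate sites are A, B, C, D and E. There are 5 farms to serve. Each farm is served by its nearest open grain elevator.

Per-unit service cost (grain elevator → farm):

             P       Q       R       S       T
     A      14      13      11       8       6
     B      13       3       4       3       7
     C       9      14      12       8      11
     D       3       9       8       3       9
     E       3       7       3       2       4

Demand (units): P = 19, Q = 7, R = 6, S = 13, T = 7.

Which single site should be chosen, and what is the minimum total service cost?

With exactly 1 open, each farm uses its cheapest among the chosen.
{E}: P→E 3·19=57, Q→E 7·7=49, R→E 3·6=18, S→E 2·13=26, T→E 4·7=28. Service cost 178.
{D}: service cost 270
{B}: service cost 380
Among all 5 size-1 choices, {E} is lowest.

Choose E only; total service cost 178.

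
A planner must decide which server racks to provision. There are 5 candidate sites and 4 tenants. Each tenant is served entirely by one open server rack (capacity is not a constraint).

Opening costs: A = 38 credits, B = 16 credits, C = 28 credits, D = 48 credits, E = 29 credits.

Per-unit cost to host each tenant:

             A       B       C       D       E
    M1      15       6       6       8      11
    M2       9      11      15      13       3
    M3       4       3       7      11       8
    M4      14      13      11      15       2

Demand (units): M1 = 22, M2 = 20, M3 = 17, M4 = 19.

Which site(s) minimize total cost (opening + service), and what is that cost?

Open B and E; minimum total cost 326.

For any fixed open set, each tenant goes to its cheapest open site; total = fixed + service.
{B, E}: M1→B 6·22=132, M2→E 3·20=60, M3→B 3·17=51, M4→E 2·19=38. Service 281; fixed 45; total 326.
{B, C, E}: service 281 + fixed 73 = 354
{A, B, E}: service 281 + fixed 83 = 364
{A, B, C, D, E}: service 281 + fixed 159 = 440
No other subset beats 326.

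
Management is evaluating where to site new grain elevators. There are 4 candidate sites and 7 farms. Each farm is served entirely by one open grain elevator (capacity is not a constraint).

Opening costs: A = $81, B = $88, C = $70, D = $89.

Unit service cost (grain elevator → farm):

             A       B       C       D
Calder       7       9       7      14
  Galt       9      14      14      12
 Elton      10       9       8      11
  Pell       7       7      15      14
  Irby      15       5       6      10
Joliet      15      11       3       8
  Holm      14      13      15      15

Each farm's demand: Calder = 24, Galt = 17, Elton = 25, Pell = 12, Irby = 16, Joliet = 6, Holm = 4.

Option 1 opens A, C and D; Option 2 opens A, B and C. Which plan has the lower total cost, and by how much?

Option 1: {A, C, D}: Calder→A 7·24=168, Galt→A 9·17=153, Elton→C 8·25=200, Pell→A 7·12=84, Irby→C 6·16=96, Joliet→C 3·6=18, Holm→A 14·4=56. Service 775; fixed 240; total 1015.
Option 2: {A, B, C}: Calder→A 7·24=168, Galt→A 9·17=153, Elton→C 8·25=200, Pell→A 7·12=84, Irby→B 5·16=80, Joliet→C 3·6=18, Holm→B 13·4=52. Service 755; fixed 239; total 994.
Difference: |1015 − 994| = 21.

Option 2 is cheaper by 21.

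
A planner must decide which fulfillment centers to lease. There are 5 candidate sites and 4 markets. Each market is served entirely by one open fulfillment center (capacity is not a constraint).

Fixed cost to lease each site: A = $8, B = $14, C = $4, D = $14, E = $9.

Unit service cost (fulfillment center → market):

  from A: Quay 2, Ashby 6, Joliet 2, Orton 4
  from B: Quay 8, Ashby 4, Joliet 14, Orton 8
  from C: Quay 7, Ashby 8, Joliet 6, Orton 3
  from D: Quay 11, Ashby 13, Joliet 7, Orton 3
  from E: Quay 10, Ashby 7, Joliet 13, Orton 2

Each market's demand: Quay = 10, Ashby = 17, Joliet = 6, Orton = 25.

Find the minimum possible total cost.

For any fixed open set, each market goes to its cheapest open site; total = fixed + service.
{A, B, E}: Quay→A 2·10=20, Ashby→B 4·17=68, Joliet→A 2·6=12, Orton→E 2·25=50. Service 150; fixed 31; total 181.
{A, B, C, E}: service 150 + fixed 35 = 185
{A, B, D, E}: Quay→A 2·10=20, Ashby→B 4·17=68, Joliet→A 2·6=12, Orton→E 2·25=50. Service 150; fixed 45; total 195.
{A, B, C, D, E}: service 150 + fixed 49 = 199
No other subset beats 181.

Minimum total cost: 181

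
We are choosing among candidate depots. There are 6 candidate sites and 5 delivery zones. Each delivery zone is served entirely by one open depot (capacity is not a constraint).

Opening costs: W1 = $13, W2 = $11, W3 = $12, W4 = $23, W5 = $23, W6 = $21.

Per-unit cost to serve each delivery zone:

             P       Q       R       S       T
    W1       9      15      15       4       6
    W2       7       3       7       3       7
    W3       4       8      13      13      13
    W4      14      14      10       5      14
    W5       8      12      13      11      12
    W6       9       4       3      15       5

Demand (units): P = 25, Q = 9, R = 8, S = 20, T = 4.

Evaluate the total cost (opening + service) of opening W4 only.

Total cost: 735

Each delivery zone is assigned to its cheapest site among the open ones.
{W4}: P→W4 14·25=350, Q→W4 14·9=126, R→W4 10·8=80, S→W4 5·20=100, T→W4 14·4=56. Service 712; fixed 23; total 735.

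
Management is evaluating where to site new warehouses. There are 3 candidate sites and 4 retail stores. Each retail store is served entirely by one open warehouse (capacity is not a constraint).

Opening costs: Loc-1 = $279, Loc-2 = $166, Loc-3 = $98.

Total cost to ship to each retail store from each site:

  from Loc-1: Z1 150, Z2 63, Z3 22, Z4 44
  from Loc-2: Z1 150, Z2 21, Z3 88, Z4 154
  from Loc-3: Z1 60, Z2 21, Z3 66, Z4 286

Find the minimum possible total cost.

Minimum total cost: 524

For any fixed open set, each retail store goes to its cheapest open site; total = fixed + service.
{Loc-1, Loc-3}: Z1→Loc-3 60, Z2→Loc-3 21, Z3→Loc-1 22, Z4→Loc-1 44. Service 147; fixed 377; total 524.
{Loc-3}: Z1→Loc-3 60, Z2→Loc-3 21, Z3→Loc-3 66, Z4→Loc-3 286. Service 433; fixed 98; total 531.
{Loc-1}: service 279 + fixed 279 = 558
{Loc-1, Loc-2, Loc-3}: Z1→Loc-3 60, Z2→Loc-2 21, Z3→Loc-1 22, Z4→Loc-1 44. Service 147; fixed 543; total 690.
No other subset beats 524.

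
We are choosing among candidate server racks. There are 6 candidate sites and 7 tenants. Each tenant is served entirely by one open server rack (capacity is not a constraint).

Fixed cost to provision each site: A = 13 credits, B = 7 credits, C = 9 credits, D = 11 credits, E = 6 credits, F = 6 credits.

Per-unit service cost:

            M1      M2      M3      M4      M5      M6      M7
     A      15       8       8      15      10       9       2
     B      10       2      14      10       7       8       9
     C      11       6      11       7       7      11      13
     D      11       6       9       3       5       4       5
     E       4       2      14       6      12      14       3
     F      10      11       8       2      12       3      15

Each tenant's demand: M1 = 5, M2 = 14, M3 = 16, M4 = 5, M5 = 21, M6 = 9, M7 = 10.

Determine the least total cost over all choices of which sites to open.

Minimum total cost: 371

For any fixed open set, each tenant goes to its cheapest open site; total = fixed + service.
{D, E, F}: M1→E 4·5=20, M2→E 2·14=28, M3→F 8·16=128, M4→F 2·5=10, M5→D 5·21=105, M6→F 3·9=27, M7→E 3·10=30. Service 348; fixed 23; total 371.
{A, D, E, F}: service 338 + fixed 36 = 374
{B, D, E, F}: service 348 + fixed 30 = 378
{A, B, C, D, E, F}: service 338 + fixed 52 = 390
No other subset beats 371.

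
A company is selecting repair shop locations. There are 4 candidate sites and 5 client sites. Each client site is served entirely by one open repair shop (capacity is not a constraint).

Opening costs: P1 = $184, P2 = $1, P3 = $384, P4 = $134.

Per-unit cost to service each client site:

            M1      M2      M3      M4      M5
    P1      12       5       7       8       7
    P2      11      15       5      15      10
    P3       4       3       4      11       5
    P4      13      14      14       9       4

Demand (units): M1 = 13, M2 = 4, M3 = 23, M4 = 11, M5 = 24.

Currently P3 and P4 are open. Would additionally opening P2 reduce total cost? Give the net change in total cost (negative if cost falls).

No — net change +1 (cost rises by 1).

Current service cost with {P3, P4}: 351.
Adding P2: each client site re-picks its cheapest; new service cost 351, saving 0.
Extra fixed cost: 1. Net change = 1 − 0 = 1.
(Totals: 869 → 870.)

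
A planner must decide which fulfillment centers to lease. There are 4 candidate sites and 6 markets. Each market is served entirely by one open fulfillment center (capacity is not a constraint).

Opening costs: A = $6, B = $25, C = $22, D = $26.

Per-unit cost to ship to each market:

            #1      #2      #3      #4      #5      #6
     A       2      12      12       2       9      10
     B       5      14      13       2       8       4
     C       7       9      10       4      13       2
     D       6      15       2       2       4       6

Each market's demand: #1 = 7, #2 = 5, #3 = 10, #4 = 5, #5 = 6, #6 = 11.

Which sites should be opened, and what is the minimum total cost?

Open A, C and D; minimum total cost 189.

For any fixed open set, each market goes to its cheapest open site; total = fixed + service.
{A, C, D}: #1→A 2·7=14, #2→C 9·5=45, #3→D 2·10=20, #4→A 2·5=10, #5→D 4·6=24, #6→C 2·11=22. Service 135; fixed 54; total 189.
{C, D}: #1→D 6·7=42, #2→C 9·5=45, #3→D 2·10=20, #4→D 2·5=10, #5→D 4·6=24, #6→C 2·11=22. Service 163; fixed 48; total 211.
{A, B, C, D}: #1→A 2·7=14, #2→C 9·5=45, #3→D 2·10=20, #4→A 2·5=10, #5→D 4·6=24, #6→C 2·11=22. Service 135; fixed 79; total 214.
{A}: #1→A 2·7=14, #2→A 12·5=60, #3→A 12·10=120, #4→A 2·5=10, #5→A 9·6=54, #6→A 10·11=110. Service 368; fixed 6; total 374.
No other subset beats 189.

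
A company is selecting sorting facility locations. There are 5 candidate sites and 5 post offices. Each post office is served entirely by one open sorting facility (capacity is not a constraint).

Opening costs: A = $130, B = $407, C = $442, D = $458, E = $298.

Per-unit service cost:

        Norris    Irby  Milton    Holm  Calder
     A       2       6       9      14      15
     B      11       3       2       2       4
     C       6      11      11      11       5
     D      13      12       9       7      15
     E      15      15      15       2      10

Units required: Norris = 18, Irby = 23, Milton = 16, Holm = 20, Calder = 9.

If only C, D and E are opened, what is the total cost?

Each post office is assigned to its cheapest site among the open ones.
{C, D, E}: Norris→C 6·18=108, Irby→C 11·23=253, Milton→D 9·16=144, Holm→E 2·20=40, Calder→C 5·9=45. Service 590; fixed 1198; total 1788.

Total cost: 1788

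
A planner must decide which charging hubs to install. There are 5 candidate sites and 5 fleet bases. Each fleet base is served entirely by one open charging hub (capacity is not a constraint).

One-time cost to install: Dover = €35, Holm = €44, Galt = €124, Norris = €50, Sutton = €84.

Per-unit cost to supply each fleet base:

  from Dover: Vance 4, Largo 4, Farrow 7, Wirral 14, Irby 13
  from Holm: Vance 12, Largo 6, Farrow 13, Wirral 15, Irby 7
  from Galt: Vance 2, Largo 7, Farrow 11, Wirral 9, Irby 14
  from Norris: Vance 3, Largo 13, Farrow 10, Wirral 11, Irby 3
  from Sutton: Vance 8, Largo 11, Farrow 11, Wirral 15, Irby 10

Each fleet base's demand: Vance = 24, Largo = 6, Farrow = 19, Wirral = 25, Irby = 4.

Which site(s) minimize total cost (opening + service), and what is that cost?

For any fixed open set, each fleet base goes to its cheapest open site; total = fixed + service.
{Dover, Norris}: Vance→Norris 3·24=72, Largo→Dover 4·6=24, Farrow→Dover 7·19=133, Wirral→Norris 11·25=275, Irby→Norris 3·4=12. Service 516; fixed 85; total 601.
{Dover, Galt}: service 482 + fixed 159 = 641
{Dover, Holm, Norris}: service 516 + fixed 129 = 645
{Dover, Holm, Galt, Norris, Sutton}: Vance→Galt 2·24=48, Largo→Dover 4·6=24, Farrow→Dover 7·19=133, Wirral→Galt 9·25=225, Irby→Norris 3·4=12. Service 442; fixed 337; total 779.
No other subset beats 601.

Open Dover and Norris; minimum total cost 601.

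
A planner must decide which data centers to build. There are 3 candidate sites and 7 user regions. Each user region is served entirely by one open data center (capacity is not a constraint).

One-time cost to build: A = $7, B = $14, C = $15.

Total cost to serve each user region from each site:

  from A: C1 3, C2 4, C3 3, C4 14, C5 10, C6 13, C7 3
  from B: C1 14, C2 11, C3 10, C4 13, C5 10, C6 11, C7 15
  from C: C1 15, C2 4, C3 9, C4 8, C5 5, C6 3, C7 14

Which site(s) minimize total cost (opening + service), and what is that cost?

For any fixed open set, each user region goes to its cheapest open site; total = fixed + service.
{A, C}: C1→A 3, C2→A 4, C3→A 3, C4→C 8, C5→C 5, C6→C 3, C7→A 3. Service 29; fixed 22; total 51.
{A}: service 50 + fixed 7 = 57
{A, B, C}: C1→A 3, C2→A 4, C3→A 3, C4→C 8, C5→C 5, C6→C 3, C7→A 3. Service 29; fixed 36; total 65.
No other subset beats 51.

Open A and C; minimum total cost 51.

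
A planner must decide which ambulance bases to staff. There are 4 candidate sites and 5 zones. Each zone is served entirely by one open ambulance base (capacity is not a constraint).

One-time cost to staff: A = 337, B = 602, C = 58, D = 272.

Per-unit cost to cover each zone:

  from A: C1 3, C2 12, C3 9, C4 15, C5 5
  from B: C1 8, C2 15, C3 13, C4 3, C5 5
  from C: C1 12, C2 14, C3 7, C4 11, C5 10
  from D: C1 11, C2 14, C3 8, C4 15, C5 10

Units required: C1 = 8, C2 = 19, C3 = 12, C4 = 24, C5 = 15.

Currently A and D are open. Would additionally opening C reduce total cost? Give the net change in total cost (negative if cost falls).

Current service cost with {A, D}: 783.
Adding C: each zone re-picks its cheapest; new service cost 675, saving 108.
Extra fixed cost: 58. Net change = 58 − 108 = -50.
(Totals: 1392 → 1342.)

Yes — net change −50 (cost falls by 50).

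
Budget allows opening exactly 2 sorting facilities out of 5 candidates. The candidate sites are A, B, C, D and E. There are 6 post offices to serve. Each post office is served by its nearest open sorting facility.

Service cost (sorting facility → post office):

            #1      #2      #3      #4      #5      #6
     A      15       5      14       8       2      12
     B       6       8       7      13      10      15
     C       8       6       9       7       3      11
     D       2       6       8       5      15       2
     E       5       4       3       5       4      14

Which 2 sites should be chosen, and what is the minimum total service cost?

Choose D and E; total service cost 20.

With exactly 2 open, each post office uses its cheapest among the chosen.
{D, E}: #1→D 2, #2→E 4, #3→E 3, #4→D 5, #5→E 4, #6→D 2. Service cost 20.
{A, D}: service cost 24
{C, D}: service cost 26
Among all 10 size-2 choices, {D, E} is lowest.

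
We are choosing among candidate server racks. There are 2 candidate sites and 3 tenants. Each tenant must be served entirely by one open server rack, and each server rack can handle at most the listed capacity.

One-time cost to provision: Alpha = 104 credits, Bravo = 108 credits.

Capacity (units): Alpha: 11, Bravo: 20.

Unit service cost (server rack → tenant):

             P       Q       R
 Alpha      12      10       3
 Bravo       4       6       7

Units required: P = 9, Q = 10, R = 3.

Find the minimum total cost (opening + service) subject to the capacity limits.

Minimum total cost: 317

Open {Alpha, Bravo}: P→Bravo 4·9=36, Q→Bravo 6·10=60, R→Alpha 3·3=9.
Loads: Alpha carries 3/11, Bravo carries 19/20. Service 105; fixed 212; total 317.
Next best feasible plan costs 369.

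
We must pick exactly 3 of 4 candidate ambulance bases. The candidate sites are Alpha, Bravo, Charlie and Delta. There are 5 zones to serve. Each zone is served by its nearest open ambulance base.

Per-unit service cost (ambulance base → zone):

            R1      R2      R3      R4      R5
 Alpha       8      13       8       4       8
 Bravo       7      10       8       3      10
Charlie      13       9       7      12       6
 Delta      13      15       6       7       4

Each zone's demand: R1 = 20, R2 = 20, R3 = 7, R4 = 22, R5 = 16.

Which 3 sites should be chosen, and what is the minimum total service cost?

Choose Bravo, Charlie and Delta; total service cost 492.

With exactly 3 open, each zone uses its cheapest among the chosen.
{Bravo, Charlie, Delta}: R1→Bravo 7·20=140, R2→Charlie 9·20=180, R3→Delta 6·7=42, R4→Bravo 3·22=66, R5→Delta 4·16=64. Service cost 492.
{Alpha, Bravo, Delta}: service cost 512
{Alpha, Bravo, Charlie}: service cost 531
Among all 4 size-3 choices, {Bravo, Charlie, Delta} is lowest.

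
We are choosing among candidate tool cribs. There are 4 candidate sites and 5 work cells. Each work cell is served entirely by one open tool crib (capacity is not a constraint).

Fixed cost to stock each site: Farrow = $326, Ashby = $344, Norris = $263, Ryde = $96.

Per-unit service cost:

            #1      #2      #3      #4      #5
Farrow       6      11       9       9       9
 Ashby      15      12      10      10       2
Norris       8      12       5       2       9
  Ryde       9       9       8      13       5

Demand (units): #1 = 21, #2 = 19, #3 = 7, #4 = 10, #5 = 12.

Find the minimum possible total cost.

For any fixed open set, each work cell goes to its cheapest open site; total = fixed + service.
{Ryde}: #1→Ryde 9·21=189, #2→Ryde 9·19=171, #3→Ryde 8·7=56, #4→Ryde 13·10=130, #5→Ryde 5·12=60. Service 606; fixed 96; total 702.
{Norris, Ryde}: service 454 + fixed 359 = 813
{Norris}: service 559 + fixed 263 = 822
{Farrow, Ashby, Norris, Ryde}: #1→Farrow 6·21=126, #2→Ryde 9·19=171, #3→Norris 5·7=35, #4→Norris 2·10=20, #5→Ashby 2·12=24. Service 376; fixed 1029; total 1405.
No other subset beats 702.

Minimum total cost: 702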